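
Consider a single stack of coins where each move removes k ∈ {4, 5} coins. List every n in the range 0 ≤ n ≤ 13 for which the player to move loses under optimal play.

0, 1, 2, 3, 9, 10, 11, 12

Compute g(0), g(1), … for moves {4, 5}:
g(0) = mex{} = 0
g(1) = mex{} = 0
g(2) = mex{} = 0
g(3) = mex{} = 0
g(4) = mex{0} = 1
g(5) = mex{0} = 1
g(6) = mex{0} = 1
g(7) = mex{0} = 1
g(8) = mex{0,1} = 2
g(9) = mex{1} = 0
g(10) = mex{1} = 0
g(11) = mex{1} = 0
g(12) = mex{1,2} = 0
g(13) = mex{0,2} = 1
The P-positions (g = 0) in 0..13 are 0, 1, 2, 3, 9, 10, 11, 12.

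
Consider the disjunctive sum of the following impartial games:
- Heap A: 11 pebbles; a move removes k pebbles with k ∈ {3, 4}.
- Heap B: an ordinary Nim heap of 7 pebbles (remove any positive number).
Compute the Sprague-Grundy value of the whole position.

6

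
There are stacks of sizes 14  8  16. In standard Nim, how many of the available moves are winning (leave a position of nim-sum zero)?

Write each in binary and XOR column by column:
  01110  (14)
  01000  (8)
  10000  (16)
  -----
  10110  (22)
The overall nim-sum is X = 22. A stack of size p has a winning move iff p XOR X < p (reduce it to p XOR X).
  14: 14 XOR 22 = 24 ≥ 14 — no move.
  8: 8 XOR 22 = 30 ≥ 8 — no move.
  16: 16 XOR 22 = 6 < 16 — winning move (to 6).
That gives 1 winning move.

1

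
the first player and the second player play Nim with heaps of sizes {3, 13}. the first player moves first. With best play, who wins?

Compute the nim-sum pairwise:
3 XOR 13 = 14
The nim-sum is 14 ≠ 0, so this is an N-position: the player to move can win; the first player has a winning move.

the first player wins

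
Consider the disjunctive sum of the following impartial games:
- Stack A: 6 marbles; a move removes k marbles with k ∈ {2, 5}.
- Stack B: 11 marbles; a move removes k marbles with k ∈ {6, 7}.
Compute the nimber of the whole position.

For stack A, compute g(0), g(1), … with moves {2, 5}:
k:     0  1  2  3  4  5  6
g(k):  0  0  1  1  0  2  1
So g(6) = 1.
Build the Grundy sequence for stack B with g(k) = mex{g(k−s) : s ∈ {6, 7}, s ≤ k}:
g(0) = mex{} = 0
g(1) = mex{} = 0
g(2) = mex{} = 0
g(3) = mex{} = 0
g(4) = mex{} = 0
g(5) = mex{} = 0
g(6) = mex{0} = 1
g(7) = mex{0} = 1
g(8) = mex{0} = 1
g(9) = mex{0} = 1
g(10) = mex{0} = 1
g(11) = mex{0} = 1
So g(11) = 1.
By the Sprague-Grundy theorem, the Grundy value of a sum of independent games is the XOR of the component values.
Combined value = 1 ⊕ 1 = 0.

0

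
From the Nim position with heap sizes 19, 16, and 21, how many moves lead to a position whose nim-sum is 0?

3

Nim-sum: 19 XOR 16 XOR 21 = 22.
The overall nim-sum is X = 22. A heap of size p has a winning move iff p XOR X < p (reduce it to p XOR X).
  19: 19 XOR 22 = 5 < 19 — winning move (to 5).
  16: 16 XOR 22 = 6 < 16 — winning move (to 6).
  21: 21 XOR 22 = 3 < 21 — winning move (to 3).
That gives 3 winning moves.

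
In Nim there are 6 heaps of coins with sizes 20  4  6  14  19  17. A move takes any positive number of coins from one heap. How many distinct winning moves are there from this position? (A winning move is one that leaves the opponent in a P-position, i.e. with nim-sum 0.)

3

Compute the nim-sum pairwise:
20 ^ 4 = 16
16 ^ 6 = 22
22 ^ 14 = 24
24 ^ 19 = 11
11 ^ 17 = 26
The overall nim-sum is X = 26. A heap of size p has a winning move iff p XOR X < p (reduce it to p XOR X).
  20: 20 XOR 26 = 14 < 20 — winning move (to 14).
  4: 4 XOR 26 = 30 ≥ 4 — no move.
  6: 6 XOR 26 = 28 ≥ 6 — no move.
  14: 14 XOR 26 = 20 ≥ 14 — no move.
  19: 19 XOR 26 = 9 < 19 — winning move (to 9).
  17: 17 XOR 26 = 11 < 17 — winning move (to 11).
That gives 3 winning moves.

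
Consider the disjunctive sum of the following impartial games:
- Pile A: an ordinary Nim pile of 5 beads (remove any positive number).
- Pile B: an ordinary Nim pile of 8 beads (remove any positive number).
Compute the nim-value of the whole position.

Pile A is a plain Nim pile of size 5, so its Grundy value is 5.
Pile B is a plain Nim pile of size 8, so its Grundy value is 8.
The value of a disjunctive sum is the nim-sum of the parts.
Combined value = 5 XOR 8 = 13.

13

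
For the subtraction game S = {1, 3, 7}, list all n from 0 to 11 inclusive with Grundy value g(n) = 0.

0, 2, 4, 6, 8, 10

Compute g(0), g(1), … for moves {1, 3, 7}:
k:     0  1  2  3  4  5  6  7  8  9 10 11
g(k):  0  1  0  1  0  1  0  1  0  1  0  1
The P-positions (g = 0) in 0..11 are 0, 2, 4, 6, 8, 10.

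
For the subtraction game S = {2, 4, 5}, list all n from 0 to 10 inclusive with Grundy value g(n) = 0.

0, 1, 7, 8

Compute g(0), g(1), … for moves {2, 4, 5}:
g(0) = mex{} = 0
g(1) = mex{} = 0
g(2) = mex{0} = 1
g(3) = mex{0} = 1
g(4) = mex{0,1} = 2
g(5) = mex{0,1} = 2
g(6) = mex{0,1,2} = 3
g(7) = mex{1,2} = 0
g(8) = mex{1,2,3} = 0
g(9) = mex{0,2} = 1
g(10) = mex{0,2,3} = 1
The P-positions (g = 0) in 0..10 are 0, 1, 7, 8.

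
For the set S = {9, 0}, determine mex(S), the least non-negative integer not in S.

1

0 is in the set but 1 is not, so the mex is 1.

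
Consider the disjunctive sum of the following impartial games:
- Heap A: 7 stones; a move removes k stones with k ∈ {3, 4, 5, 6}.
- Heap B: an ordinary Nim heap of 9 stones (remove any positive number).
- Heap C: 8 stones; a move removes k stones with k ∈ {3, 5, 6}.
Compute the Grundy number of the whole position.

For heap A, compute g(0), g(1), … with moves {3, 4, 5, 6}:
k:     0  1  2  3  4  5  6  7
g(k):  0  0  0  1  1  1  2  2
So g(7) = 2.
Heap B is a plain Nim heap of size 9, so its Grundy value is 9.
Grundy values for heap C (subtraction set {3, 5, 6}):
k:     0  1  2  3  4  5  6  7  8
g(k):  0  0  0  1  1  1  2  2  2
So g(8) = 2.
By the Sprague-Grundy theorem, the Grundy value of a sum of independent games is the XOR of the component values.
Combined value = 2 ⊕ 9 ⊕ 2 = 9.

9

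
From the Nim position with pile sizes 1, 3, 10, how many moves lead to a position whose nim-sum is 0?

1

Compute the nim-sum pairwise:
1 ⊕ 3 = 2
2 ⊕ 10 = 8
The overall nim-sum is X = 8. A pile of size p has a winning move iff p XOR X < p (reduce it to p XOR X).
  1: 1 XOR 8 = 9 ≥ 1 — no move.
  3: 3 XOR 8 = 11 ≥ 3 — no move.
  10: 10 XOR 8 = 2 < 10 — winning move (to 2).
That gives 1 winning move.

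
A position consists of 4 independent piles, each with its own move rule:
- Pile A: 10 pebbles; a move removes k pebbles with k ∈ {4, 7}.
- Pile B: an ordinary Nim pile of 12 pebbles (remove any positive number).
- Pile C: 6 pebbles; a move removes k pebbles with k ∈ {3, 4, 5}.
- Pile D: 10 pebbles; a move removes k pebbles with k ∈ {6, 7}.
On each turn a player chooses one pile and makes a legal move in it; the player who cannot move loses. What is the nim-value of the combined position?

13

Build the Grundy sequence for pile A with g(k) = mex{g(k−s) : s ∈ {4, 7}, s ≤ k}:
k:     0  1  2  3  4  5  6  7  8  9 10
g(k):  0  0  0  0  1  1  1  1  2  2  2
So g(10) = 2.
Pile B is a plain Nim pile of size 12, so its Grundy value is 12.
Build the Grundy sequence for pile C with g(k) = mex{g(k−s) : s ∈ {3, 4, 5}, s ≤ k}:
k:     0  1  2  3  4  5  6
g(k):  0  0  0  1  1  1  2
So g(6) = 2.
For pile D, compute g(0), g(1), … with moves {6, 7}:
k:     0  1  2  3  4  5  6  7  8  9 10
g(k):  0  0  0  0  0  0  1  1  1  1  1
So g(10) = 1.
The value of a disjunctive sum is the nim-sum of the parts.
Combined value = 2 ⊕ 12 ⊕ 2 ⊕ 1 = 13.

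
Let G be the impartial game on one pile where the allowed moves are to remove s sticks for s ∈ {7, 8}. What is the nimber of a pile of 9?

1

Compute g(0), g(1), … for moves {7, 8}:
g(0) = mex{} = 0
g(1) = mex{} = 0
g(2) = mex{} = 0
g(3) = mex{} = 0
g(4) = mex{} = 0
g(5) = mex{} = 0
g(6) = mex{} = 0
g(7) = mex{0} = 1
g(8) = mex{0} = 1
g(9) = mex{0} = 1
So g(9) = 1.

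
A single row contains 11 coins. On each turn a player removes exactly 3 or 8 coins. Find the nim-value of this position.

Build the Grundy sequence with g(k) = mex{g(k−s) : s ∈ {3, 8}, s ≤ k}:
g(0) = mex{} = 0
g(1) = mex{} = 0
g(2) = mex{} = 0
g(3) = mex{0} = 1
g(4) = mex{0} = 1
g(5) = mex{0} = 1
g(6) = mex{1} = 0
g(7) = mex{1} = 0
g(8) = mex{0,1} = 2
g(9) = mex{0} = 1
g(10) = mex{0} = 1
g(11) = mex{1,2} = 0
So g(11) = 0.

0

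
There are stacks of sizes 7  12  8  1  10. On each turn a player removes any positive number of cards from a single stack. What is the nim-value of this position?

8

Write each in binary and XOR column by column:
  0111  (7)
  1100  (12)
  1000  (8)
  0001  (1)
  1010  (10)
  ----
  1000  (8)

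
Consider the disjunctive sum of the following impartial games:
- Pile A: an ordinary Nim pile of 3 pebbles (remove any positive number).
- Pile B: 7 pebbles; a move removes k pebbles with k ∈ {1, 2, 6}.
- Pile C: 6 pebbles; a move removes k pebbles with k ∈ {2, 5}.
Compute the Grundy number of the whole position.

Pile A is a plain Nim pile of size 3, so its Grundy value is 3.
Grundy values for pile B (subtraction set {1, 2, 6}):
g(0) = mex{} = 0
g(1) = mex{0} = 1
g(2) = mex{0,1} = 2
g(3) = mex{1,2} = 0
g(4) = mex{0,2} = 1
g(5) = mex{0,1} = 2
g(6) = mex{0,1,2} = 3
g(7) = mex{1,2,3} = 0
So g(7) = 0.
Build the Grundy sequence for pile C with g(k) = mex{g(k−s) : s ∈ {2, 5}, s ≤ k}:
k:     0  1  2  3  4  5  6
g(k):  0  0  1  1  0  2  1
So g(6) = 1.
The value of a disjunctive sum is the nim-sum of the parts.
Combined value = 3 ⊕ 0 ⊕ 1 = 2.

2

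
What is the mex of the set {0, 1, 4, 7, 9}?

The values 0, 1 are all present; 2 is the first non-negative integer missing from the set.

2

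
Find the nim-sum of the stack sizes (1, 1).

Write each in binary and XOR column by column:
  1  (1)
  1  (1)
  -
  0  (0)

0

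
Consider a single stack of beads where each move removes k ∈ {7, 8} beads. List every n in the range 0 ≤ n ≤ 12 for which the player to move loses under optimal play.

0, 1, 2, 3, 4, 5, 6

Build the Grundy sequence with g(k) = mex{g(k−s) : s ∈ {7, 8}, s ≤ k}:
g(0) = mex{} = 0
g(1) = mex{} = 0
g(2) = mex{} = 0
g(3) = mex{} = 0
g(4) = mex{} = 0
g(5) = mex{} = 0
g(6) = mex{} = 0
g(7) = mex{0} = 1
g(8) = mex{0} = 1
g(9) = mex{0} = 1
g(10) = mex{0} = 1
g(11) = mex{0} = 1
g(12) = mex{0} = 1
The P-positions (g = 0) in 0..12 are 0, 1, 2, 3, 4, 5, 6.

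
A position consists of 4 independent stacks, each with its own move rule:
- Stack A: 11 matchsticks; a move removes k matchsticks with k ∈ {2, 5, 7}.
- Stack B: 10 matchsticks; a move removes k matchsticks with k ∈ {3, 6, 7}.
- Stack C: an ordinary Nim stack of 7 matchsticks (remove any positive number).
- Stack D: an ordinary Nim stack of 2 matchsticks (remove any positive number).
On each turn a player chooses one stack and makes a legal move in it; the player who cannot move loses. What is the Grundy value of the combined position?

6

Build the Grundy sequence for stack A with g(k) = mex{g(k−s) : s ∈ {2, 5, 7}, s ≤ k}:
g(0) = mex{} = 0
g(1) = mex{} = 0
g(2) = mex{0} = 1
g(3) = mex{0} = 1
g(4) = mex{1} = 0
g(5) = mex{0,1} = 2
g(6) = mex{0} = 1
g(7) = mex{0,1,2} = 3
g(8) = mex{0,1} = 2
g(9) = mex{0,1,3} = 2
g(10) = mex{1,2} = 0
g(11) = mex{0,1,2} = 3
So g(11) = 3.
For stack B, compute g(0), g(1), … with moves {3, 6, 7}:
g(0) = mex{} = 0
g(1) = mex{} = 0
g(2) = mex{} = 0
g(3) = mex{0} = 1
g(4) = mex{0} = 1
g(5) = mex{0} = 1
g(6) = mex{0,1} = 2
g(7) = mex{0,1} = 2
g(8) = mex{0,1} = 2
g(9) = mex{0,1,2} = 3
g(10) = mex{1,2} = 0
So g(10) = 0.
Stack C is a plain Nim stack of size 7, so its Grundy value is 7.
Stack D is a plain Nim stack of size 2, so its Grundy value is 2.
By the Sprague-Grundy theorem, the Grundy value of a sum of independent games is the XOR of the component values.
Combined value = 3 XOR 0 XOR 7 XOR 2 = 6.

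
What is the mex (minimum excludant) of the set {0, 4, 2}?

1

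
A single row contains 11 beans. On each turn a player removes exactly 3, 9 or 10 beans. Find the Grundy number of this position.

1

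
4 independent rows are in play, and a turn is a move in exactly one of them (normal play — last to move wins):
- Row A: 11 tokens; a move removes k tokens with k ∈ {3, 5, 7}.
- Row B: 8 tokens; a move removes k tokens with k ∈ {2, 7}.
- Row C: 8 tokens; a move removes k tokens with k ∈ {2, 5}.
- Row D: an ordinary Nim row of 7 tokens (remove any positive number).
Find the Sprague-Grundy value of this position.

Grundy values for row A (subtraction set {3, 5, 7}):
g(0) = mex{} = 0
g(1) = mex{} = 0
g(2) = mex{} = 0
g(3) = mex{0} = 1
g(4) = mex{0} = 1
g(5) = mex{0} = 1
g(6) = mex{0,1} = 2
g(7) = mex{0,1} = 2
g(8) = mex{0,1} = 2
g(9) = mex{0,1,2} = 3
g(10) = mex{1,2} = 0
g(11) = mex{1,2} = 0
So g(11) = 0.
For row B, compute g(0), g(1), … with moves {2, 7}:
k:     0  1  2  3  4  5  6  7  8
g(k):  0  0  1  1  0  0  1  1  2
So g(8) = 2.
Build the Grundy sequence for row C with g(k) = mex{g(k−s) : s ∈ {2, 5}, s ≤ k}:
k:     0  1  2  3  4  5  6  7  8
g(k):  0  0  1  1  0  2  1  0  0
So g(8) = 0.
Row D is a plain Nim row of size 7, so its Grundy value is 7.
The value of a disjunctive sum is the nim-sum of the parts.
Combined value = 0 XOR 2 XOR 0 XOR 7 = 5.

5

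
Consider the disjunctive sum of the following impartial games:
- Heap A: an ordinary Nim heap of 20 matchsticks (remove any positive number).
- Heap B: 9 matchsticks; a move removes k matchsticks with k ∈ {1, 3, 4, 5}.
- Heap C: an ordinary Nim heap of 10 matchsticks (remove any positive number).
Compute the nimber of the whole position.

Heap A is a plain Nim heap of size 20, so its Grundy value is 20.
Grundy values for heap B (subtraction set {1, 3, 4, 5}):
g(0) = mex{} = 0
g(1) = mex{0} = 1
g(2) = mex{1} = 0
g(3) = mex{0} = 1
g(4) = mex{0,1} = 2
g(5) = mex{0,1,2} = 3
g(6) = mex{0,1,3} = 2
g(7) = mex{0,1,2} = 3
g(8) = mex{1,2,3} = 0
g(9) = mex{0,2,3} = 1
So g(9) = 1.
Heap C is a plain Nim heap of size 10, so its Grundy value is 10.
By the Sprague-Grundy theorem, the Grundy value of a sum of independent games is the XOR of the component values.
Combined value = 20 XOR 1 XOR 10 = 31.

31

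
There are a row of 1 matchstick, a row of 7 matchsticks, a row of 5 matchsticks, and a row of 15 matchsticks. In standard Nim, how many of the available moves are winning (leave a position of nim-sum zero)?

1

Bitwise XOR of the heap sizes:
  0001  (1)
  0111  (7)
  0101  (5)
  1111  (15)
  ----
  1100  (12)
The overall nim-sum is X = 12. A row of size p has a winning move iff p XOR X < p (reduce it to p XOR X).
  1: 1 XOR 12 = 13 ≥ 1 — no move.
  7: 7 XOR 12 = 11 ≥ 7 — no move.
  5: 5 XOR 12 = 9 ≥ 5 — no move.
  15: 15 XOR 12 = 3 < 15 — winning move (to 3).
That gives 1 winning move.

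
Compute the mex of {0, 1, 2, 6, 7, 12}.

3

The values 0, 1, 2 are all present; 3 is the first non-negative integer missing from the set.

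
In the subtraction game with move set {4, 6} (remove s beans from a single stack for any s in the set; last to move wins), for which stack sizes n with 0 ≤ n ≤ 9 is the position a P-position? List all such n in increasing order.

0, 1, 2, 3

Build the Grundy sequence with g(k) = mex{g(k−s) : s ∈ {4, 6}, s ≤ k}:
g(0) = mex{} = 0
g(1) = mex{} = 0
g(2) = mex{} = 0
g(3) = mex{} = 0
g(4) = mex{0} = 1
g(5) = mex{0} = 1
g(6) = mex{0} = 1
g(7) = mex{0} = 1
g(8) = mex{0,1} = 2
g(9) = mex{0,1} = 2
The P-positions (g = 0) in 0..9 are 0, 1, 2, 3.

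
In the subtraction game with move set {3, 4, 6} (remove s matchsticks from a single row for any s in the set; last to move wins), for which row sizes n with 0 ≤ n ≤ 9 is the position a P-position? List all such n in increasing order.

0, 1, 2, 9

Grundy values for subtraction set {3, 4, 6}:
k:     0  1  2  3  4  5  6  7  8  9
g(k):  0  0  0  1  1  1  2  2  2  0
The P-positions (g = 0) in 0..9 are 0, 1, 2, 9.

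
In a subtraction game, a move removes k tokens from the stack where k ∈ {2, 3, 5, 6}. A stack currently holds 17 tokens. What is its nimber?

Build the Grundy sequence with g(k) = mex{g(k−s) : s ∈ {2, 3, 5, 6}, s ≤ k}:
k:     0  1  2  3  4  5  6  7  8  9 10 11 12 13 14 15 16 17
g(k):  0  0  1  1  2  2  3  3  0  0  1  1  2  2  3  3  0  0
So g(17) = 0.

0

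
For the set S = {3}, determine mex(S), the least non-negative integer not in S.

0 is not in the set, so the mex is 0.

0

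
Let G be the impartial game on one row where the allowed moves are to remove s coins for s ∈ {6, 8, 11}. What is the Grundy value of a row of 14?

Compute g(0), g(1), … for moves {6, 8, 11}:
k:     0  1  2  3  4  5  6  7  8  9 10 11 12 13 14
g(k):  0  0  0  0  0  0  1  1  1  1  1  1  2  2  2
So g(14) = 2.

2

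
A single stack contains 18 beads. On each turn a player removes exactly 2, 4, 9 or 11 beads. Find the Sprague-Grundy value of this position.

2

Compute g(0), g(1), … for moves {2, 4, 9, 11}:
k:     0  1  2  3  4  5  6  7  8  9 10 11 12 13 14 15 16 17 18
g(k):  0  0  1  1  2  2  0  0  1  1  2  2  3  0  0  1  1  2  2
So g(18) = 2.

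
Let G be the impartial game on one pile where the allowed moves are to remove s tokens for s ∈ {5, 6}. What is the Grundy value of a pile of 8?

1

Build the Grundy sequence with g(k) = mex{g(k−s) : s ∈ {5, 6}, s ≤ k}:
k:     0  1  2  3  4  5  6  7  8
g(k):  0  0  0  0  0  1  1  1  1
So g(8) = 1.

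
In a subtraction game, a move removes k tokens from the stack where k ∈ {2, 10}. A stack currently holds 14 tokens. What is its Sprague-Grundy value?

Build the Grundy sequence with g(k) = mex{g(k−s) : s ∈ {2, 10}, s ≤ k}:
g(0) = mex{} = 0
g(1) = mex{} = 0
g(2) = mex{0} = 1
g(3) = mex{0} = 1
g(4) = mex{1} = 0
g(5) = mex{1} = 0
g(6) = mex{0} = 1
g(7) = mex{0} = 1
g(8) = mex{1} = 0
g(9) = mex{1} = 0
g(10) = mex{0} = 1
g(11) = mex{0} = 1
g(12) = mex{1} = 0
g(13) = mex{1} = 0
g(14) = mex{0} = 1
So g(14) = 1.

1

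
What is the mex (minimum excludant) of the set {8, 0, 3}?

1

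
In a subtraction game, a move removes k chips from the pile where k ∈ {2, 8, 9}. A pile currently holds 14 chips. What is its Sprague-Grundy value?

Build the Grundy sequence with g(k) = mex{g(k−s) : s ∈ {2, 8, 9}, s ≤ k}:
k:     0  1  2  3  4  5  6  7  8  9 10 11 12 13 14
g(k):  0  0  1  1  0  0  1  1  2  2  3  0  2  1  3
So g(14) = 3.

3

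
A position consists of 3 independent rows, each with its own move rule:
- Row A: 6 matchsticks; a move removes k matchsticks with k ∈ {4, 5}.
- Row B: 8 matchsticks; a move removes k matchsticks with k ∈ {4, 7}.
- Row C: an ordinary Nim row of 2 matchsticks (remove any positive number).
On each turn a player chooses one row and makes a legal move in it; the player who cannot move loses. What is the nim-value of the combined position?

For row A, compute g(0), g(1), … with moves {4, 5}:
g(0) = mex{} = 0
g(1) = mex{} = 0
g(2) = mex{} = 0
g(3) = mex{} = 0
g(4) = mex{0} = 1
g(5) = mex{0} = 1
g(6) = mex{0} = 1
So g(6) = 1.
Grundy values for row B (subtraction set {4, 7}):
g(0) = mex{} = 0
g(1) = mex{} = 0
g(2) = mex{} = 0
g(3) = mex{} = 0
g(4) = mex{0} = 1
g(5) = mex{0} = 1
g(6) = mex{0} = 1
g(7) = mex{0} = 1
g(8) = mex{0,1} = 2
So g(8) = 2.
Row C is a plain Nim row of size 2, so its Grundy value is 2.
By the Sprague-Grundy theorem, the Grundy value of a sum of independent games is the XOR of the component values.
Combined value = 1 ⊕ 2 ⊕ 2 = 1.

1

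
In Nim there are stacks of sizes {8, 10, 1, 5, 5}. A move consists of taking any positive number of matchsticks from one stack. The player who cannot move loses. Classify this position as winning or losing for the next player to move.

Compute the nim-sum pairwise:
8 ⊕ 10 = 2
2 ⊕ 1 = 3
3 ⊕ 5 = 6
6 ⊕ 5 = 3
The nim-sum is 3 ≠ 0, so this is an N-position: the player to move can win.

Winning position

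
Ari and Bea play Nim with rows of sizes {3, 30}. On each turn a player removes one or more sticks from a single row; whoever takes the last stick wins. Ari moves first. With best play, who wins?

Ari wins

Nim-sum: 3 ⊕ 30 = 29.
The nim-sum is 29 ≠ 0, so this is an N-position: the player to move can win; Ari has a winning move.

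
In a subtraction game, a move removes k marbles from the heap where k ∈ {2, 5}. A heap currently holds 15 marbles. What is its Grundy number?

0

Compute g(0), g(1), … for moves {2, 5}:
k:     0  1  2  3  4  5  6  7  8  9 10 11 12 13 14 15
g(k):  0  0  1  1  0  2  1  0  0  1  1  0  2  1  0  0
So g(15) = 0.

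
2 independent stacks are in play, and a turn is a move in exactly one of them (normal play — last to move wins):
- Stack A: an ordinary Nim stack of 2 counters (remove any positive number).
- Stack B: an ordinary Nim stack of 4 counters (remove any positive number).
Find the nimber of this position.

6

Stack A is a plain Nim stack of size 2, so its Grundy value is 2.
Stack B is a plain Nim stack of size 4, so its Grundy value is 4.
By the Sprague-Grundy theorem, the Grundy value of a sum of independent games is the XOR of the component values.
Combined value = 2 ⊕ 4 = 6.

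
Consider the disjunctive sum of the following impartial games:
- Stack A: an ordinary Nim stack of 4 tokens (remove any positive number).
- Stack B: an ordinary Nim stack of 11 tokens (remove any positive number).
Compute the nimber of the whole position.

15

Stack A is a plain Nim stack of size 4, so its Grundy value is 4.
Stack B is a plain Nim stack of size 11, so its Grundy value is 11.
By the Sprague-Grundy theorem, the Grundy value of a sum of independent games is the XOR of the component values.
Combined value = 4 ⊕ 11 = 15.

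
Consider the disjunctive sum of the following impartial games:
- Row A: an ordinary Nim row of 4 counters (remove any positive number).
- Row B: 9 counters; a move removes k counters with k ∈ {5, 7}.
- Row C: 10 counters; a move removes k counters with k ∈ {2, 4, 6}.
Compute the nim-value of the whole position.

Row A is a plain Nim row of size 4, so its Grundy value is 4.
For row B, compute g(0), g(1), … with moves {5, 7}:
g(0) = mex{} = 0
g(1) = mex{} = 0
g(2) = mex{} = 0
g(3) = mex{} = 0
g(4) = mex{} = 0
g(5) = mex{0} = 1
g(6) = mex{0} = 1
g(7) = mex{0} = 1
g(8) = mex{0} = 1
g(9) = mex{0} = 1
So g(9) = 1.
Build the Grundy sequence for row C with g(k) = mex{g(k−s) : s ∈ {2, 4, 6}, s ≤ k}:
g(0) = mex{} = 0
g(1) = mex{} = 0
g(2) = mex{0} = 1
g(3) = mex{0} = 1
g(4) = mex{0,1} = 2
g(5) = mex{0,1} = 2
g(6) = mex{0,1,2} = 3
g(7) = mex{0,1,2} = 3
g(8) = mex{1,2,3} = 0
g(9) = mex{1,2,3} = 0
g(10) = mex{0,2,3} = 1
So g(10) = 1.
The value of a disjunctive sum is the nim-sum of the parts.
Combined value = 4 XOR 1 XOR 1 = 4.

4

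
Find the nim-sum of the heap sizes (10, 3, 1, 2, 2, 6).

Compute the nim-sum pairwise:
10 XOR 3 = 9
9 XOR 1 = 8
8 XOR 2 = 10
10 XOR 2 = 8
8 XOR 6 = 14

14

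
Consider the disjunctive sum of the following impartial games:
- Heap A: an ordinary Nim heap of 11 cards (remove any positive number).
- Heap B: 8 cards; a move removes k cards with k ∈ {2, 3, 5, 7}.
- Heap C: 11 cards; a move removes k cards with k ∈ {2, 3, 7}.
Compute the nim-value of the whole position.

Heap A is a plain Nim heap of size 11, so its Grundy value is 11.
Grundy values for heap B (subtraction set {2, 3, 5, 7}):
g(0) = mex{} = 0
g(1) = mex{} = 0
g(2) = mex{0} = 1
g(3) = mex{0} = 1
g(4) = mex{0,1} = 2
g(5) = mex{0,1} = 2
g(6) = mex{0,1,2} = 3
g(7) = mex{0,1,2} = 3
g(8) = mex{0,1,2,3} = 4
So g(8) = 4.
Grundy values for heap C (subtraction set {2, 3, 7}):
k:     0  1  2  3  4  5  6  7  8  9 10 11
g(k):  0  0  1  1  2  0  0  1  1  2  0  0
So g(11) = 0.
By the Sprague-Grundy theorem, the Grundy value of a sum of independent games is the XOR of the component values.
Combined value = 11 XOR 4 XOR 0 = 15.

15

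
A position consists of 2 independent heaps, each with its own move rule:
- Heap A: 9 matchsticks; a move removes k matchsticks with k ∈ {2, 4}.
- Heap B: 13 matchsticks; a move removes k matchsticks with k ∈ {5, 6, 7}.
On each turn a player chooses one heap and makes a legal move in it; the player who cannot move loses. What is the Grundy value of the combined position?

1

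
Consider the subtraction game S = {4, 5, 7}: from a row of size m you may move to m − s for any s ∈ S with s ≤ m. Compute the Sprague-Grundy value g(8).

Grundy values for subtraction set {4, 5, 7}:
k:     0  1  2  3  4  5  6  7  8
g(k):  0  0  0  0  1  1  1  1  2
So g(8) = 2.

2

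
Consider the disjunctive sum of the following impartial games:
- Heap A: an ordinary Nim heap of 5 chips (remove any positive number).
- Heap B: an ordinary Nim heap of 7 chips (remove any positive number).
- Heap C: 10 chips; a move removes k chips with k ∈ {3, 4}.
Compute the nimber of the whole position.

3

Heap A is a plain Nim heap of size 5, so its Grundy value is 5.
Heap B is a plain Nim heap of size 7, so its Grundy value is 7.
Build the Grundy sequence for heap C with g(k) = mex{g(k−s) : s ∈ {3, 4}, s ≤ k}:
g(0) = mex{} = 0
g(1) = mex{} = 0
g(2) = mex{} = 0
g(3) = mex{0} = 1
g(4) = mex{0} = 1
g(5) = mex{0} = 1
g(6) = mex{0,1} = 2
g(7) = mex{1} = 0
g(8) = mex{1} = 0
g(9) = mex{1,2} = 0
g(10) = mex{0,2} = 1
So g(10) = 1.
The value of a disjunctive sum is the nim-sum of the parts.
Combined value = 5 ⊕ 7 ⊕ 1 = 3.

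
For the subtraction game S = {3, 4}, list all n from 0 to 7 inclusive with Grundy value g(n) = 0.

0, 1, 2, 7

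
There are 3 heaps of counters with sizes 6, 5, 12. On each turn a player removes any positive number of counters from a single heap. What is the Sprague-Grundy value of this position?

15

Write each in binary and XOR column by column:
  0110  (6)
  0101  (5)
  1100  (12)
  ----
  1111  (15)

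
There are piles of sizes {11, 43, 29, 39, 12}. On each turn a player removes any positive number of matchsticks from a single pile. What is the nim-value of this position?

22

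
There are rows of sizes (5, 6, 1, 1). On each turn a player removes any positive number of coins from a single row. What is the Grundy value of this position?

Compute the nim-sum pairwise:
5 XOR 6 = 3
3 XOR 1 = 2
2 XOR 1 = 3

3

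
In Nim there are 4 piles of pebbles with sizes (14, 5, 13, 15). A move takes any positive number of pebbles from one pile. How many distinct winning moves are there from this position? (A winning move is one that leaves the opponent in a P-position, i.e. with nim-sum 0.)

Write each in binary and XOR column by column:
  1110  (14)
  0101  (5)
  1101  (13)
  1111  (15)
  ----
  1001  (9)
The overall nim-sum is X = 9. A pile of size p has a winning move iff p XOR X < p (reduce it to p XOR X).
  14: 14 XOR 9 = 7 < 14 — winning move (to 7).
  5: 5 XOR 9 = 12 ≥ 5 — no move.
  13: 13 XOR 9 = 4 < 13 — winning move (to 4).
  15: 15 XOR 9 = 6 < 15 — winning move (to 6).
That gives 3 winning moves.

3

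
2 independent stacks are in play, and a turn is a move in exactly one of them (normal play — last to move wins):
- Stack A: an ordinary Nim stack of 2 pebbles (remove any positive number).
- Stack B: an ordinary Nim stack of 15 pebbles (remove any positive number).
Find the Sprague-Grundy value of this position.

13

Stack A is a plain Nim stack of size 2, so its Grundy value is 2.
Stack B is a plain Nim stack of size 15, so its Grundy value is 15.
The value of a disjunctive sum is the nim-sum of the parts.
Combined value = 2 XOR 15 = 13.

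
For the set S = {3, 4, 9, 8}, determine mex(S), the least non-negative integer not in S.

0 is not in the set, so the mex is 0.

0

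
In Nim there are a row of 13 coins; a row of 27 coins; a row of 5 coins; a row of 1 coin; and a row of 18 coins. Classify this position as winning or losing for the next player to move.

Losing position

Compute the nim-sum pairwise:
13 ⊕ 27 = 22
22 ⊕ 5 = 19
19 ⊕ 1 = 18
18 ⊕ 18 = 0
The nim-sum is 0, so this is a P-position: the player to move is in a losing position under optimal play.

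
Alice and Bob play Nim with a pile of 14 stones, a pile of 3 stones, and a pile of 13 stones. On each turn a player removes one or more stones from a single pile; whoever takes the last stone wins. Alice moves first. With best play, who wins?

In binary:
  1110  (14)
  0011  (3)
  1101  (13)
  ----
  0000  (0)
The nim-sum is 0, so this is a P-position: the player to move is in a losing position under optimal play; Alice is about to move from it and so loses — Bob wins.

Bob wins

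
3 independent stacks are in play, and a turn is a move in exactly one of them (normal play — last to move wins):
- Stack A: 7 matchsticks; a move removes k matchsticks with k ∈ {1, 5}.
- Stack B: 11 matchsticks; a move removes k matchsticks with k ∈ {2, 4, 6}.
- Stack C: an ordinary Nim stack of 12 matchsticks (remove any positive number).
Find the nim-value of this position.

12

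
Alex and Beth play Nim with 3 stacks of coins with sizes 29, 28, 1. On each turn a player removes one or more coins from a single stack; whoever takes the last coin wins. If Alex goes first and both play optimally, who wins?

Nim-sum: 29 XOR 28 XOR 1 = 0.
The nim-sum is 0, so this is a P-position: the player to move is in a losing position under optimal play; Alex is about to move from it and so loses — Beth wins.

Beth wins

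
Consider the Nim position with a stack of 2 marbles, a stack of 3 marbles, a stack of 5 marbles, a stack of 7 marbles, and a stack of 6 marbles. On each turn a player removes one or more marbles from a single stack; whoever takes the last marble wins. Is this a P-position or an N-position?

N-position

In binary:
  010  (2)
  011  (3)
  101  (5)
  111  (7)
  110  (6)
  ---
  101  (5)
The nim-sum is 5 ≠ 0, so this is an N-position: the player to move can win.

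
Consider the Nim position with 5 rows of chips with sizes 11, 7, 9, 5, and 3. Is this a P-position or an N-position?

Compute the nim-sum pairwise:
11 ^ 7 = 12
12 ^ 9 = 5
5 ^ 5 = 0
0 ^ 3 = 3
The nim-sum is 3 ≠ 0, so this is an N-position: the player to move can win.

N-position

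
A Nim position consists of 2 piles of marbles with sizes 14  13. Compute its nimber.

Nim-sum: 14 ⊕ 13 = 3.

3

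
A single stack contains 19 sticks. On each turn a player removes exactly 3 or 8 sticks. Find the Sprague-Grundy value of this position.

Compute g(0), g(1), … for moves {3, 8}:
k:     0  1  2  3  4  5  6  7  8  9 10 11 12 13 14 15 16 17 18 19
g(k):  0  0  0  1  1  1  0  0  2  1  1  0  0  0  1  1  1  0  0  2
So g(19) = 2.

2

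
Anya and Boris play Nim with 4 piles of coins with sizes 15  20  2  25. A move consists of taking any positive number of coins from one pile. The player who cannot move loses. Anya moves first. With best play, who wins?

Compute the nim-sum pairwise:
15 XOR 20 = 27
27 XOR 2 = 25
25 XOR 25 = 0
The nim-sum is 0, so this is a P-position: the player to move is in a losing position under optimal play; Anya is about to move from it and so loses — Boris wins.

Boris wins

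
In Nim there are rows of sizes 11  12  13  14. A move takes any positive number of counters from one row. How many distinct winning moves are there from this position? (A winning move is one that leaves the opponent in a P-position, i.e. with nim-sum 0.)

3

Write each in binary and XOR column by column:
  1011  (11)
  1100  (12)
  1101  (13)
  1110  (14)
  ----
  0100  (4)
The overall nim-sum is X = 4. A row of size p has a winning move iff p XOR X < p (reduce it to p XOR X).
  11: 11 XOR 4 = 15 ≥ 11 — no move.
  12: 12 XOR 4 = 8 < 12 — winning move (to 8).
  13: 13 XOR 4 = 9 < 13 — winning move (to 9).
  14: 14 XOR 4 = 10 < 14 — winning move (to 10).
That gives 3 winning moves.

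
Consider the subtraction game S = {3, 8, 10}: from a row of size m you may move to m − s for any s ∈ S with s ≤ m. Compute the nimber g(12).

Grundy values for subtraction set {3, 8, 10}:
g(0) = mex{} = 0
g(1) = mex{} = 0
g(2) = mex{} = 0
g(3) = mex{0} = 1
g(4) = mex{0} = 1
g(5) = mex{0} = 1
g(6) = mex{1} = 0
g(7) = mex{1} = 0
g(8) = mex{0,1} = 2
g(9) = mex{0} = 1
g(10) = mex{0} = 1
g(11) = mex{0,1,2} = 3
g(12) = mex{0,1} = 2
So g(12) = 2.

2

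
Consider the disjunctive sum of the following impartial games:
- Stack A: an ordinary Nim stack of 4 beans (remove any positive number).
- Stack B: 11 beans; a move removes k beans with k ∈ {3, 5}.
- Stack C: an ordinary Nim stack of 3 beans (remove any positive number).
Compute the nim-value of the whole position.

6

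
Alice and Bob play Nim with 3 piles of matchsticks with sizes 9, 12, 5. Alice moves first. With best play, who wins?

Nim-sum: 9 ⊕ 12 ⊕ 5 = 0.
The nim-sum is 0, so this is a P-position: the player to move is in a losing position under optimal play; Alice is about to move from it and so loses — Bob wins.

Bob wins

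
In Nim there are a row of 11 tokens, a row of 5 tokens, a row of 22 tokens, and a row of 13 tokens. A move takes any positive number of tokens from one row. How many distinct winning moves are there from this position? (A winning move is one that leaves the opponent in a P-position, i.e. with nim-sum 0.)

Compute the nim-sum pairwise:
11 ⊕ 5 = 14
14 ⊕ 22 = 24
24 ⊕ 13 = 21
The overall nim-sum is X = 21. A row of size p has a winning move iff p XOR X < p (reduce it to p XOR X).
  11: 11 XOR 21 = 30 ≥ 11 — no move.
  5: 5 XOR 21 = 16 ≥ 5 — no move.
  22: 22 XOR 21 = 3 < 22 — winning move (to 3).
  13: 13 XOR 21 = 24 ≥ 13 — no move.
That gives 1 winning move.

1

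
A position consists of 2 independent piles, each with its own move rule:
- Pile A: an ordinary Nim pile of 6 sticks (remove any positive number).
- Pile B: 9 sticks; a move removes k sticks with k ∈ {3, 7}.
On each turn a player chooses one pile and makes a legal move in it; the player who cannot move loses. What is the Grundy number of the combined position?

7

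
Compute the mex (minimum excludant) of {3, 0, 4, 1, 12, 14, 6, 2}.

5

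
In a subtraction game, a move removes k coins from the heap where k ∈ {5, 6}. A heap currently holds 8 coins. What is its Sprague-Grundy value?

Build the Grundy sequence with g(k) = mex{g(k−s) : s ∈ {5, 6}, s ≤ k}:
g(0) = mex{} = 0
g(1) = mex{} = 0
g(2) = mex{} = 0
g(3) = mex{} = 0
g(4) = mex{} = 0
g(5) = mex{0} = 1
g(6) = mex{0} = 1
g(7) = mex{0} = 1
g(8) = mex{0} = 1
So g(8) = 1.

1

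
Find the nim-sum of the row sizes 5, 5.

0

Bitwise XOR of the heap sizes:
  101  (5)
  101  (5)
  ---
  000  (0)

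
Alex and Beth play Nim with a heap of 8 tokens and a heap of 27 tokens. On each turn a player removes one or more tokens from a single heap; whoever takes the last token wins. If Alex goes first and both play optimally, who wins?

Write each in binary and XOR column by column:
  01000  (8)
  11011  (27)
  -----
  10011  (19)
The nim-sum is 19 ≠ 0, so this is an N-position: the player to move can win; Alex has a winning move.

Alex wins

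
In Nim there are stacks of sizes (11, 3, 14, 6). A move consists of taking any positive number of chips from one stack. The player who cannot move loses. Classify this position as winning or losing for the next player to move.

Losing position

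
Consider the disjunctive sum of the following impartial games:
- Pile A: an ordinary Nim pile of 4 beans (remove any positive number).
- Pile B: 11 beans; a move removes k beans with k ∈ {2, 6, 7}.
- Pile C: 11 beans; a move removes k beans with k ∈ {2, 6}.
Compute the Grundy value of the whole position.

Pile A is a plain Nim pile of size 4, so its Grundy value is 4.
For pile B, compute g(0), g(1), … with moves {2, 6, 7}:
g(0) = mex{} = 0
g(1) = mex{} = 0
g(2) = mex{0} = 1
g(3) = mex{0} = 1
g(4) = mex{1} = 0
g(5) = mex{1} = 0
g(6) = mex{0} = 1
g(7) = mex{0} = 1
g(8) = mex{0,1} = 2
g(9) = mex{1} = 0
g(10) = mex{0,1,2} = 3
g(11) = mex{0} = 1
So g(11) = 1.
For pile C, compute g(0), g(1), … with moves {2, 6}:
g(0) = mex{} = 0
g(1) = mex{} = 0
g(2) = mex{0} = 1
g(3) = mex{0} = 1
g(4) = mex{1} = 0
g(5) = mex{1} = 0
g(6) = mex{0} = 1
g(7) = mex{0} = 1
g(8) = mex{1} = 0
g(9) = mex{1} = 0
g(10) = mex{0} = 1
g(11) = mex{0} = 1
So g(11) = 1.
The value of a disjunctive sum is the nim-sum of the parts.
Combined value = 4 XOR 1 XOR 1 = 4.

4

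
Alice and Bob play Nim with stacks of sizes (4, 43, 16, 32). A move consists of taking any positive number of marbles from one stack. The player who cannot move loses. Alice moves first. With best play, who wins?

Alice wins

Nim-sum: 4 ^ 43 ^ 16 ^ 32 = 31.
The nim-sum is 31 ≠ 0, so this is an N-position: the player to move can win; Alice has a winning move.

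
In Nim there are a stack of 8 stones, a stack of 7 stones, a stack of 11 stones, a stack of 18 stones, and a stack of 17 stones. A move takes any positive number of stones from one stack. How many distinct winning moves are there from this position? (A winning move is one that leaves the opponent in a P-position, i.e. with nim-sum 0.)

1

In binary:
  01000  (8)
  00111  (7)
  01011  (11)
  10010  (18)
  10001  (17)
  -----
  00111  (7)
The overall nim-sum is X = 7. A stack of size p has a winning move iff p XOR X < p (reduce it to p XOR X).
  8: 8 XOR 7 = 15 ≥ 8 — no move.
  7: 7 XOR 7 = 0 < 7 — winning move (to 0).
  11: 11 XOR 7 = 12 ≥ 11 — no move.
  18: 18 XOR 7 = 21 ≥ 18 — no move.
  17: 17 XOR 7 = 22 ≥ 17 — no move.
That gives 1 winning move.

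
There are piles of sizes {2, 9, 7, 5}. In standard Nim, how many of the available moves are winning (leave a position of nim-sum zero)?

1

Write each in binary and XOR column by column:
  0010  (2)
  1001  (9)
  0111  (7)
  0101  (5)
  ----
  1001  (9)
The overall nim-sum is X = 9. A pile of size p has a winning move iff p XOR X < p (reduce it to p XOR X).
  2: 2 XOR 9 = 11 ≥ 2 — no move.
  9: 9 XOR 9 = 0 < 9 — winning move (to 0).
  7: 7 XOR 9 = 14 ≥ 7 — no move.
  5: 5 XOR 9 = 12 ≥ 5 — no move.
That gives 1 winning move.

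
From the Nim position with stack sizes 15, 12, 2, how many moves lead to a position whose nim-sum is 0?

1

Nim-sum: 15 ⊕ 12 ⊕ 2 = 1.
The overall nim-sum is X = 1. A stack of size p has a winning move iff p XOR X < p (reduce it to p XOR X).
  15: 15 XOR 1 = 14 < 15 — winning move (to 14).
  12: 12 XOR 1 = 13 ≥ 12 — no move.
  2: 2 XOR 1 = 3 ≥ 2 — no move.
That gives 1 winning move.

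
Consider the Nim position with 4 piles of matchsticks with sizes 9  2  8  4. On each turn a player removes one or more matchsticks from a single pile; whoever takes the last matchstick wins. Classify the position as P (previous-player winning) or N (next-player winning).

N-position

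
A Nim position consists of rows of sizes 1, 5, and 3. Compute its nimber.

Compute the nim-sum pairwise:
1 ⊕ 5 = 4
4 ⊕ 3 = 7

7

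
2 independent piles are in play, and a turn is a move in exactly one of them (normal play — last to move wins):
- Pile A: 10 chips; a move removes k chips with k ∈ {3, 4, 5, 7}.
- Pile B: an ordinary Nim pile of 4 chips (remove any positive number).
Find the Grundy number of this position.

For pile A, compute g(0), g(1), … with moves {3, 4, 5, 7}:
k:     0  1  2  3  4  5  6  7  8  9 10
g(k):  0  0  0  1  1  1  2  2  2  3  0
So g(10) = 0.
Pile B is a plain Nim pile of size 4, so its Grundy value is 4.
The value of a disjunctive sum is the nim-sum of the parts.
Combined value = 0 XOR 4 = 4.

4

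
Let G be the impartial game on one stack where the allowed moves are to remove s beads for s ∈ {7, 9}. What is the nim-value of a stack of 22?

Build the Grundy sequence with g(k) = mex{g(k−s) : s ∈ {7, 9}, s ≤ k}:
k:     0  1  2  3  4  5  6  7  8  9 10 11 12 13 14 15 16 17 18 19 20 21 22
g(k):  0  0  0  0  0  0  0  1  1  1  1  1  1  1  2  2  0  0  0  0  0  0  0
So g(22) = 0.

0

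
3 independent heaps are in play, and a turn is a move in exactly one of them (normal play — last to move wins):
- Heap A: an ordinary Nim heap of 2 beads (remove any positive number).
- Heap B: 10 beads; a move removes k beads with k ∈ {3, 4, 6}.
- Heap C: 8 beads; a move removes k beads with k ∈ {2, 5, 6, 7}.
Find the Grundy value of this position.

0

Heap A is a plain Nim heap of size 2, so its Grundy value is 2.
Grundy values for heap B (subtraction set {3, 4, 6}):
g(0) = mex{} = 0
g(1) = mex{} = 0
g(2) = mex{} = 0
g(3) = mex{0} = 1
g(4) = mex{0} = 1
g(5) = mex{0} = 1
g(6) = mex{0,1} = 2
g(7) = mex{0,1} = 2
g(8) = mex{0,1} = 2
g(9) = mex{1,2} = 0
g(10) = mex{1,2} = 0
So g(10) = 0.
For heap C, compute g(0), g(1), … with moves {2, 5, 6, 7}:
k:     0  1  2  3  4  5  6  7  8
g(k):  0  0  1  1  0  2  1  3  2
So g(8) = 2.
The value of a disjunctive sum is the nim-sum of the parts.
Combined value = 2 ⊕ 0 ⊕ 2 = 0.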